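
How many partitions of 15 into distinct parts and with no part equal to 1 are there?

Listing the qualifying partitions of 15:
15
13 + 2
12 + 3
11 + 4
10 + 5
10 + 3 + 2
9 + 6
9 + 4 + 2
8 + 7
8 + 5 + 2
8 + 4 + 3
7 + 6 + 2
7 + 5 + 3
6 + 5 + 4
6 + 4 + 3 + 2
Counting gives 15.

15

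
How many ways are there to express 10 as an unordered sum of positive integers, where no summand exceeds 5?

There are too many to list fully; the first 12 (by largest part) are:
5, 5
5, 4, 1
5, 3, 2
5, 3, 1, 1
5, 2, 2, 1
5, 2, 1, 1, 1
5, 1, 1, 1, 1, 1
4, 4, 2
4, 4, 1, 1
4, 3, 3
4, 3, 2, 1
4, 3, 1, 1, 1
…and 18 more, for 30 total.

30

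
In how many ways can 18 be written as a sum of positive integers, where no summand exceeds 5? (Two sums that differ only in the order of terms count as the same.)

141

There are 141 such partitions.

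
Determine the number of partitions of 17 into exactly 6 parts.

There are too many to list fully; the first 12 (by largest part) are:
12, 1, 1, 1, 1, 1
11, 2, 1, 1, 1, 1
10, 3, 1, 1, 1, 1
10, 2, 2, 1, 1, 1
9, 4, 1, 1, 1, 1
9, 3, 2, 1, 1, 1
9, 2, 2, 2, 1, 1
8, 5, 1, 1, 1, 1
8, 4, 2, 1, 1, 1
8, 3, 3, 1, 1, 1
8, 3, 2, 2, 1, 1
8, 2, 2, 2, 2, 1
…and 32 more, for 44 total.

44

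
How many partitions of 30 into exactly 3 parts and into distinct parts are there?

A partial list (first 12 by largest part):
1 + 2 + 27
1 + 3 + 26
1 + 4 + 25
2 + 3 + 25
1 + 5 + 24
2 + 4 + 24
1 + 6 + 23
2 + 5 + 23
3 + 4 + 23
1 + 7 + 22
2 + 6 + 22
3 + 5 + 22
…and 49 more, for 61 total.

61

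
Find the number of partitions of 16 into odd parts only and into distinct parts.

5

They are:
15 + 1
13 + 3
11 + 5
9 + 7
7 + 5 + 3 + 1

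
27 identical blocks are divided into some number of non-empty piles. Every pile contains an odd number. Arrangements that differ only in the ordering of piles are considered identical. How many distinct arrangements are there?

192

There are 192 such partitions.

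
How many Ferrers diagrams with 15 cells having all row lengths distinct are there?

A partial list (first 12 by largest part):
15
14,1
13,2
12,3
12,2,1
11,4
11,3,1
10,5
10,4,1
10,3,2
9,6
9,5,1
…and 15 more, for 27 total.

27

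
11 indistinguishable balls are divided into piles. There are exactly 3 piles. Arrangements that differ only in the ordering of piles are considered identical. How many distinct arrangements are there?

10

Enumerating:
9, 1, 1
8, 2, 1
7, 3, 1
7, 2, 2
6, 4, 1
6, 3, 2
5, 5, 1
5, 4, 2
5, 3, 3
4, 4, 3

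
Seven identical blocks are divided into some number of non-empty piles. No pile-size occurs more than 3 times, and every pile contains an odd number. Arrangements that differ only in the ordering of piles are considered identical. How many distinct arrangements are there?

3

They are:
7
5+1+1
3+3+1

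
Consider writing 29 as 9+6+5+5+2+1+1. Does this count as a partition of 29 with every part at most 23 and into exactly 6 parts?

No

The parts sum to 29, and the condition 'there are exactly 6 summands' is violated.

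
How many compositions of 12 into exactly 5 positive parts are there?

330

Place 4 bars in the 11 internal gaps of a row of 12 dots: C(11,4) = 330.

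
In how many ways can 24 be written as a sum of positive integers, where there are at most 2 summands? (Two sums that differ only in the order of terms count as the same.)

13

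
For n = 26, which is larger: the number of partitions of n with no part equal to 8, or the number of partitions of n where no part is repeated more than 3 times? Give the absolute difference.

991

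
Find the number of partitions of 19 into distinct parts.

54

There are too many to list fully; the first 12 (by largest part) are:
19
18,1
17,2
16,3
16,2,1
15,4
15,3,1
14,5
14,4,1
14,3,2
13,6
13,5,1
…and 42 more, for 54 total.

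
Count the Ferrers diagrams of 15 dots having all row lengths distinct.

A partial list (first 12 by largest part):
15
1,14
2,13
3,12
1,2,12
4,11
1,3,11
5,10
1,4,10
2,3,10
6,9
1,5,9
…and 15 more, for 27 total.

27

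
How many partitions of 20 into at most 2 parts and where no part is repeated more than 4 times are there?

11

Enumerating:
20
19 + 1
18 + 2
17 + 3
16 + 4
15 + 5
14 + 6
13 + 7
12 + 8
11 + 9
10 + 10
That's 11 in total.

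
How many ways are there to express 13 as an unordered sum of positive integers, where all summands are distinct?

18

The partitions of 13 that satisfy the conditions:
13
1,12
2,11
3,10
1,2,10
4,9
1,3,9
5,8
1,4,8
2,3,8
6,7
1,5,7
2,4,7
1,2,3,7
2,5,6
3,4,6
1,2,4,6
1,3,4,5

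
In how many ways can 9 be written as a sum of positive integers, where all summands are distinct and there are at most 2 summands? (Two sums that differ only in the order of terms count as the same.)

5

They are:
9
8 + 1
7 + 2
6 + 3
5 + 4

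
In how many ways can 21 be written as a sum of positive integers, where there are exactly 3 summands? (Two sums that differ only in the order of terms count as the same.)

A partial list (first 12 by largest part):
19, 1, 1
18, 2, 1
17, 3, 1
17, 2, 2
16, 4, 1
16, 3, 2
15, 5, 1
15, 4, 2
15, 3, 3
14, 6, 1
14, 5, 2
14, 4, 3
…and 25 more, for 37 total.

37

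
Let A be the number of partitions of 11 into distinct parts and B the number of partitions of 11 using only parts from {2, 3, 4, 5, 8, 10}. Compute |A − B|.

Partitions of 11 into distinct parts: 12.
Partitions of 11 using only parts from {2, 3, 4, 5, 8, 10}: 8.
|12 − 8| = 4.

4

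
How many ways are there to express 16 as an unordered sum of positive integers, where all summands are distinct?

A partial list (first 12 by largest part):
16
15 + 1
14 + 2
13 + 3
13 + 2 + 1
12 + 4
12 + 3 + 1
11 + 5
11 + 4 + 1
11 + 3 + 2
10 + 6
10 + 5 + 1
…and 20 more, for 32 total.

32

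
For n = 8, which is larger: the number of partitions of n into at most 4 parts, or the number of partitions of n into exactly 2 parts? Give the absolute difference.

11

Partitions of 8 into at most 4 parts: 15.
Partitions of 8 into exactly 2 parts: 4.
|15 − 4| = 11.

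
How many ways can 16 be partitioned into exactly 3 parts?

Listing the qualifying partitions of 16:
14,1,1
13,2,1
12,3,1
12,2,2
11,4,1
11,3,2
10,5,1
10,4,2
10,3,3
9,6,1
9,5,2
9,4,3
8,7,1
8,6,2
8,5,3
8,4,4
7,7,2
7,6,3
7,5,4
6,6,4
6,5,5

21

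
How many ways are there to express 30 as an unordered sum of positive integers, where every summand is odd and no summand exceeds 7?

86

Systematic enumeration (by largest part, then next-largest, …) yields 86.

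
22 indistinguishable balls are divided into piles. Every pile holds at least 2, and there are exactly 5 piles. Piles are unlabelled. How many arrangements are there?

47

A partial list (first 12 by largest part):
2+2+2+2+14
2+2+2+3+13
2+2+2+4+12
2+2+3+3+12
2+2+2+5+11
2+2+3+4+11
2+3+3+3+11
2+2+2+6+10
2+2+3+5+10
2+2+4+4+10
2+3+3+4+10
3+3+3+3+10
…and 35 more, for 47 total.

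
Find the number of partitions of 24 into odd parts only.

Systematic enumeration (by largest part, then next-largest, …) yields 122.

122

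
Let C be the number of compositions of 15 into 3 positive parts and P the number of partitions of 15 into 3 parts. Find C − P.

72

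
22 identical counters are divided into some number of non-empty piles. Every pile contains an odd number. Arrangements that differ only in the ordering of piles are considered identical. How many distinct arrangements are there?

Counting exhaustively, 89 partitions satisfy the conditions.

89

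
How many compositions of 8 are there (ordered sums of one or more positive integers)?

128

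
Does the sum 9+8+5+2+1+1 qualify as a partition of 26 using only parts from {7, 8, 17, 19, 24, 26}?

No

The parts sum to 26, and the condition 'each summand belongs to {7, 8, 17, 19, 24, 26}' is violated.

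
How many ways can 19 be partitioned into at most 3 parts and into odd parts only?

Listing the qualifying partitions of 19:
19
17,1,1
15,3,1
13,5,1
13,3,3
11,7,1
11,5,3
9,9,1
9,7,3
9,5,5
7,7,5
That's 11 in total.

11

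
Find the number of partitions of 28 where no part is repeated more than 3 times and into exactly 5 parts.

285

Direct enumeration gives 285 partitions.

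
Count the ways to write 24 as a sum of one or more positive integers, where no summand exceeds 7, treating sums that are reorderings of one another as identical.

There are 733 such partitions.

733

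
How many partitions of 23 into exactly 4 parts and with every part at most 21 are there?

There are 94 such partitions.

94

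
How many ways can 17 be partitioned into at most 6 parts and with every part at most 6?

A partial list (first 12 by largest part):
6, 6, 5
6, 6, 4, 1
6, 6, 3, 2
6, 6, 3, 1, 1
6, 6, 2, 2, 1
6, 6, 2, 1, 1, 1
6, 5, 5, 1
6, 5, 4, 2
6, 5, 4, 1, 1
6, 5, 3, 3
6, 5, 3, 2, 1
6, 5, 3, 1, 1, 1
…and 43 more, for 55 total.

55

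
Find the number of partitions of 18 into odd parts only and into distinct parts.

5

Listing the qualifying partitions of 18:
17,1
15,3
13,5
11,7
9,5,3,1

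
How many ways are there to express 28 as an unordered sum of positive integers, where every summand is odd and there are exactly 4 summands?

A partial list (first 12 by largest part):
25,1,1,1
23,3,1,1
21,5,1,1
21,3,3,1
19,7,1,1
19,5,3,1
19,3,3,3
17,9,1,1
17,7,3,1
17,5,5,1
17,5,3,3
15,11,1,1
…and 22 more, for 34 total.

34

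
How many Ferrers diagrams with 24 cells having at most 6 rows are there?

Systematic enumeration (by largest part, then next-largest, …) yields 532.

532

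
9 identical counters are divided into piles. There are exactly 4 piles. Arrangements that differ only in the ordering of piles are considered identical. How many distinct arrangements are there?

6

Enumerating:
6,1,1,1
5,2,1,1
4,3,1,1
4,2,2,1
3,3,2,1
3,2,2,2
That's 6 in total.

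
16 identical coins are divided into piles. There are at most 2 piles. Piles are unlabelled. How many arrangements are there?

9

They are:
16
1,15
2,14
3,13
4,12
5,11
6,10
7,9
8,8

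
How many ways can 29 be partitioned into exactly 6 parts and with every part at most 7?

There are too many to list fully; the first 12 (by largest part) are:
1, 1, 6, 7, 7, 7
1, 2, 5, 7, 7, 7
1, 3, 4, 7, 7, 7
2, 2, 4, 7, 7, 7
2, 3, 3, 7, 7, 7
1, 2, 6, 6, 7, 7
1, 3, 5, 6, 7, 7
2, 2, 5, 6, 7, 7
1, 4, 4, 6, 7, 7
2, 3, 4, 6, 7, 7
3, 3, 3, 6, 7, 7
1, 4, 5, 5, 7, 7
…and 30 more, for 42 total.

42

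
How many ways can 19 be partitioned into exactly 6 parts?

71

There are 71 such partitions.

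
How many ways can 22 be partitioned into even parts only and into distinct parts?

12

Enumerating:
22
20,2
18,4
16,6
16,4,2
14,8
14,6,2
12,10
12,8,2
12,6,4
10,8,4
10,6,4,2
That's 12 in total.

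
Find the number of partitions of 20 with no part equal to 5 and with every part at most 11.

391

Counting exhaustively, 391 partitions satisfy the conditions.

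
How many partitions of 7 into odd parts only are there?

The partitions of 7 that satisfy the conditions:
7
1+1+5
1+3+3
1+1+1+1+3
1+1+1+1+1+1+1
Counting gives 5.

5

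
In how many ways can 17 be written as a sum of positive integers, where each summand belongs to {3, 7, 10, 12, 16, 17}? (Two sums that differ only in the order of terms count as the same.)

3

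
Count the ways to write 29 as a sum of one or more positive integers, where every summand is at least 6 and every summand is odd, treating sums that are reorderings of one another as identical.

5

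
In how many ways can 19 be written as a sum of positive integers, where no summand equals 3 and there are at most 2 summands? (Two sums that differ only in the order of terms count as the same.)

Enumerating:
19
18+1
17+2
15+4
14+5
13+6
12+7
11+8
10+9
Counting gives 9.

9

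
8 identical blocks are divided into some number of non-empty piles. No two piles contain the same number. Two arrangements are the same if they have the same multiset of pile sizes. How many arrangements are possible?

6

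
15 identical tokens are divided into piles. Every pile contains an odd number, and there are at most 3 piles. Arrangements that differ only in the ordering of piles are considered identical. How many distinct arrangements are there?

They are:
15
13 + 1 + 1
11 + 3 + 1
9 + 5 + 1
9 + 3 + 3
7 + 7 + 1
7 + 5 + 3
5 + 5 + 5

8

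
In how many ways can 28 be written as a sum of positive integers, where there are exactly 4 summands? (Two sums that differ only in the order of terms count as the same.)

169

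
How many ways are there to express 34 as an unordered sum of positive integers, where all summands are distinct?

There are 512 such partitions.

512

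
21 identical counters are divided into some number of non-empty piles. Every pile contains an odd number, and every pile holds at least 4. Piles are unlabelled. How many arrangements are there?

4

Enumerating:
21
11, 5, 5
9, 7, 5
7, 7, 7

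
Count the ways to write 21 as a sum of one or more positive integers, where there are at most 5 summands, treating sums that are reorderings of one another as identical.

A full systematic count gives 221.

221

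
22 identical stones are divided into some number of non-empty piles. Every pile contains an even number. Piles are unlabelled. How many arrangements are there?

56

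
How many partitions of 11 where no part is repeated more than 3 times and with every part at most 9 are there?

36

There are too many to list fully; the first 12 (by largest part) are:
9 + 2
9 + 1 + 1
8 + 3
8 + 2 + 1
8 + 1 + 1 + 1
7 + 4
7 + 3 + 1
7 + 2 + 2
7 + 2 + 1 + 1
6 + 5
6 + 4 + 1
6 + 3 + 2
…and 24 more, for 36 total.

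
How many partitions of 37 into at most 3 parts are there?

Systematic enumeration (by largest part, then next-largest, …) yields 133.

133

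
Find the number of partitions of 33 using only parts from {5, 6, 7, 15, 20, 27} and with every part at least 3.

8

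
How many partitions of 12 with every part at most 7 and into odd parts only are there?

12

They are:
7,5
7,3,1,1
7,1,1,1,1,1
5,5,1,1
5,3,3,1
5,3,1,1,1,1
5,1,1,1,1,1,1,1
3,3,3,3
3,3,3,1,1,1
3,3,1,1,1,1,1,1
3,1,1,1,1,1,1,1,1,1
1,1,1,1,1,1,1,1,1,1,1,1
That's 12 in total.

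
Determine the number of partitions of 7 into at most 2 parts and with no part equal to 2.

Listing the qualifying partitions of 7:
7
6+1
4+3
That's 3 in total.

3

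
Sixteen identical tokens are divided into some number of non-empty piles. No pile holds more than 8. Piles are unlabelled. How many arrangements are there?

186

Systematic enumeration (by largest part, then next-largest, …) yields 186.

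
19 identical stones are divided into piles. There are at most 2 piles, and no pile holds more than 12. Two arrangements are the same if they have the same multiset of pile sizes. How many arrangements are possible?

Listing the qualifying partitions of 19:
12, 7
11, 8
10, 9

3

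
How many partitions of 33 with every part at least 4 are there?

There are 225 such partitions.

225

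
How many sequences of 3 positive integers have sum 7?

A composition of 7 into 3 positive parts is chosen by placing 2 dividers among the 6 gaps between 7 units: C(6,2) = 15.

15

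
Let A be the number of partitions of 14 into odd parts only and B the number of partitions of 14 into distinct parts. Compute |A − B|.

0

Partitions of 14 into odd parts only: 22.
Partitions of 14 into distinct parts: 22.
|22 − 22| = 0.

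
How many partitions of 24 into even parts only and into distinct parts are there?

15

They are:
24
22 + 2
20 + 4
18 + 6
18 + 4 + 2
16 + 8
16 + 6 + 2
14 + 10
14 + 8 + 2
14 + 6 + 4
12 + 10 + 2
12 + 8 + 4
12 + 6 + 4 + 2
10 + 8 + 6
10 + 8 + 4 + 2
Counting gives 15.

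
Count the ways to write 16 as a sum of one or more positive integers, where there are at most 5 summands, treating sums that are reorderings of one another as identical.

101

Counting exhaustively, 101 partitions satisfy the conditions.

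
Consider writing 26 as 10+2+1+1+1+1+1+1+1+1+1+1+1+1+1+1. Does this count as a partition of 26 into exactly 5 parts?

No

The parts sum to 26, and the condition 'there are exactly 5 summands' is violated.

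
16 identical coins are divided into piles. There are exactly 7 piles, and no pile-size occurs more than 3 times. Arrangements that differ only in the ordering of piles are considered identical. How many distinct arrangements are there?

10

The partitions of 16 that satisfy the conditions:
7+2+2+2+1+1+1
6+3+2+2+1+1+1
5+4+2+2+1+1+1
5+3+3+2+1+1+1
5+3+2+2+2+1+1
4+4+3+2+1+1+1
4+4+2+2+2+1+1
4+3+3+3+1+1+1
4+3+3+2+2+1+1
3+3+3+2+2+2+1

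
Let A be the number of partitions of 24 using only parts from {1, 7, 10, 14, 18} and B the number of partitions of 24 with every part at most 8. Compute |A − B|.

Partitions of 24 using only parts from {1, 7, 10, 14, 18}: 12.
Partitions of 24 with every part at most 8: 919.
|12 − 919| = 907.

907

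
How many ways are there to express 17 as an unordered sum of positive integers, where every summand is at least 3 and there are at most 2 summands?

7

Enumerating:
17
14, 3
13, 4
12, 5
11, 6
10, 7
9, 8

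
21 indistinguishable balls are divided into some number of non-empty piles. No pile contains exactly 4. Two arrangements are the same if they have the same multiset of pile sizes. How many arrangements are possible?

495

Direct enumeration gives 495 partitions.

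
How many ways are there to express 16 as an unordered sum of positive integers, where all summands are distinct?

32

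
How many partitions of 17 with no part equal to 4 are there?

There are 196 such partitions.

196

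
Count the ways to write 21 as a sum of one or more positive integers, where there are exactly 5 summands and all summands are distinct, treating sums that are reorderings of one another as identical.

The partitions of 21 that satisfy the conditions:
11, 4, 3, 2, 1
10, 5, 3, 2, 1
9, 6, 3, 2, 1
9, 5, 4, 2, 1
8, 7, 3, 2, 1
8, 6, 4, 2, 1
8, 5, 4, 3, 1
7, 6, 5, 2, 1
7, 6, 4, 3, 1
7, 5, 4, 3, 2

10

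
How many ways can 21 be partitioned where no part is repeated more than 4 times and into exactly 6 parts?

106

Counting exhaustively, 106 partitions satisfy the conditions.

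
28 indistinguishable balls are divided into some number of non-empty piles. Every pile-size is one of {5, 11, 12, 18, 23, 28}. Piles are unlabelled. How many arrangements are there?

They are:
28
23,5
18,5,5
12,11,5

4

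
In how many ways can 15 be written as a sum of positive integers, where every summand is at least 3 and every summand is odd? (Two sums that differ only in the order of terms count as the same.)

The partitions of 15 that satisfy the conditions:
15
9,3,3
7,5,3
5,5,5
3,3,3,3,3
That's 5 in total.

5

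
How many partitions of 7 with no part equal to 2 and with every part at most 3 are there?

Listing the qualifying partitions of 7:
3, 3, 1
3, 1, 1, 1, 1
1, 1, 1, 1, 1, 1, 1
Counting gives 3.

3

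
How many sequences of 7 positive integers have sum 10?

Place 6 bars in the 9 internal gaps of a row of 10 dots: C(9,6) = 84.

84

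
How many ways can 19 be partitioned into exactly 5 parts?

70

A partial list (first 12 by largest part):
15,1,1,1,1
14,2,1,1,1
13,3,1,1,1
13,2,2,1,1
12,4,1,1,1
12,3,2,1,1
12,2,2,2,1
11,5,1,1,1
11,4,2,1,1
11,3,3,1,1
11,3,2,2,1
11,2,2,2,2
…and 58 more, for 70 total.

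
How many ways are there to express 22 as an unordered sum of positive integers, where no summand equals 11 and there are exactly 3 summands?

A partial list (first 12 by largest part):
20,1,1
19,2,1
18,3,1
18,2,2
17,4,1
17,3,2
16,5,1
16,4,2
16,3,3
15,6,1
15,5,2
15,4,3
…and 23 more, for 35 total.

35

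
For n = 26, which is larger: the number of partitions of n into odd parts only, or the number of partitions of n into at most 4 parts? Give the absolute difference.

41

Partitions of 26 into odd parts only: 165.
Partitions of 26 into at most 4 parts: 206.
|165 − 206| = 41.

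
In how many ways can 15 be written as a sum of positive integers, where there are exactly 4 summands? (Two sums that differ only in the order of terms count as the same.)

27

A partial list (first 12 by largest part):
1,1,1,12
1,1,2,11
1,1,3,10
1,2,2,10
1,1,4,9
1,2,3,9
2,2,2,9
1,1,5,8
1,2,4,8
1,3,3,8
2,2,3,8
1,1,6,7
…and 15 more, for 27 total.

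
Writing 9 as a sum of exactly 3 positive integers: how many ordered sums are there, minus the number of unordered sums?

21

Compositions: C(8,2) = 28.
Unordered (partitions into 3 parts): 7.
Difference: 28 − 7 = 21.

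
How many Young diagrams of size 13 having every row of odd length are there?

18

Enumerating:
13
11, 1, 1
9, 3, 1
9, 1, 1, 1, 1
7, 5, 1
7, 3, 3
7, 3, 1, 1, 1
7, 1, 1, 1, 1, 1, 1
5, 5, 3
5, 5, 1, 1, 1
5, 3, 3, 1, 1
5, 3, 1, 1, 1, 1, 1
5, 1, 1, 1, 1, 1, 1, 1, 1
3, 3, 3, 3, 1
3, 3, 3, 1, 1, 1, 1
3, 3, 1, 1, 1, 1, 1, 1, 1
3, 1, 1, 1, 1, 1, 1, 1, 1, 1, 1
1, 1, 1, 1, 1, 1, 1, 1, 1, 1, 1, 1, 1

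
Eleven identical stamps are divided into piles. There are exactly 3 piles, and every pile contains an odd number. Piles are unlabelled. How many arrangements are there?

4

Enumerating:
9, 1, 1
7, 3, 1
5, 5, 1
5, 3, 3
That's 4 in total.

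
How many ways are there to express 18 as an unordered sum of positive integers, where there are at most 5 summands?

141

Direct enumeration gives 141 partitions.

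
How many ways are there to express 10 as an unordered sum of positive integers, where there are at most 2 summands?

Listing the qualifying partitions of 10:
10
9 + 1
8 + 2
7 + 3
6 + 4
5 + 5
That's 6 in total.

6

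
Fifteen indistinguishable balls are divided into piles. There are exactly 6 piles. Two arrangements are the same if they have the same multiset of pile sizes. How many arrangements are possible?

26

There are too many to list fully; the first 12 (by largest part) are:
10 + 1 + 1 + 1 + 1 + 1
9 + 2 + 1 + 1 + 1 + 1
8 + 3 + 1 + 1 + 1 + 1
8 + 2 + 2 + 1 + 1 + 1
7 + 4 + 1 + 1 + 1 + 1
7 + 3 + 2 + 1 + 1 + 1
7 + 2 + 2 + 2 + 1 + 1
6 + 5 + 1 + 1 + 1 + 1
6 + 4 + 2 + 1 + 1 + 1
6 + 3 + 3 + 1 + 1 + 1
6 + 3 + 2 + 2 + 1 + 1
6 + 2 + 2 + 2 + 2 + 1
…and 14 more, for 26 total.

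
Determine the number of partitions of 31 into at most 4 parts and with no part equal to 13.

Direct enumeration gives 284 partitions.

284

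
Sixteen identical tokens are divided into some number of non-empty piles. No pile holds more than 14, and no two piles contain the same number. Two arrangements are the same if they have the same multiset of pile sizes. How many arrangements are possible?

A partial list (first 12 by largest part):
2, 14
3, 13
1, 2, 13
4, 12
1, 3, 12
5, 11
1, 4, 11
2, 3, 11
6, 10
1, 5, 10
2, 4, 10
1, 2, 3, 10
…and 18 more, for 30 total.

30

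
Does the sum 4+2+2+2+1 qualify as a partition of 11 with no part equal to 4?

The parts sum to 11, and the condition 'no summand equals 4' is violated.

No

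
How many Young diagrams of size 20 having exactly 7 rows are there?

82

Systematic enumeration (by largest part, then next-largest, …) yields 82.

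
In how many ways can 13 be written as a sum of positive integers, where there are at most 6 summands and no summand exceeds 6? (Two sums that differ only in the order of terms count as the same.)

42

A partial list (first 12 by largest part):
6 + 6 + 1
6 + 5 + 2
6 + 5 + 1 + 1
6 + 4 + 3
6 + 4 + 2 + 1
6 + 4 + 1 + 1 + 1
6 + 3 + 3 + 1
6 + 3 + 2 + 2
6 + 3 + 2 + 1 + 1
6 + 3 + 1 + 1 + 1 + 1
6 + 2 + 2 + 2 + 1
6 + 2 + 2 + 1 + 1 + 1
…and 30 more, for 42 total.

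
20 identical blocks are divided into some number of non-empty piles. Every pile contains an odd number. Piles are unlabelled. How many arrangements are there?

There are too many to list fully; the first 12 (by largest part) are:
19+1
17+3
17+1+1+1
15+5
15+3+1+1
15+1+1+1+1+1
13+7
13+5+1+1
13+3+3+1
13+3+1+1+1+1
13+1+1+1+1+1+1+1
11+9
…and 52 more, for 64 total.

64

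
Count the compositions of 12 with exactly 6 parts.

Place 5 bars in the 11 internal gaps of a row of 12 dots: C(11,5) = 462.

462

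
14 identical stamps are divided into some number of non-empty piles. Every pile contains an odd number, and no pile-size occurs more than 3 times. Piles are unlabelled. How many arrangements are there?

11

They are:
13,1
11,3
11,1,1,1
9,5
9,3,1,1
7,7
7,5,1,1
7,3,3,1
5,5,3,1
5,3,3,3
5,3,3,1,1,1
That's 11 in total.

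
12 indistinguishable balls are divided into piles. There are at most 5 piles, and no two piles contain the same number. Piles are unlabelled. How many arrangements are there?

15

The partitions of 12 that satisfy the conditions:
12
11,1
10,2
9,3
9,2,1
8,4
8,3,1
7,5
7,4,1
7,3,2
6,5,1
6,4,2
6,3,2,1
5,4,3
5,4,2,1
That's 15 in total.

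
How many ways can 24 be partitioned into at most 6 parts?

Systematic enumeration (by largest part, then next-largest, …) yields 532.

532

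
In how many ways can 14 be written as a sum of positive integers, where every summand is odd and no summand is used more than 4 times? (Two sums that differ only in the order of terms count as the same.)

The partitions of 14 that satisfy the conditions:
1 + 13
3 + 11
1 + 1 + 1 + 11
5 + 9
1 + 1 + 3 + 9
7 + 7
1 + 1 + 5 + 7
1 + 3 + 3 + 7
1 + 1 + 1 + 1 + 3 + 7
1 + 3 + 5 + 5
1 + 1 + 1 + 1 + 5 + 5
3 + 3 + 3 + 5
1 + 1 + 1 + 3 + 3 + 5
1 + 1 + 3 + 3 + 3 + 3
That's 14 in total.

14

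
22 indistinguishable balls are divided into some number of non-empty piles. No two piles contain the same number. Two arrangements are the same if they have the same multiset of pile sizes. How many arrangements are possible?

89

Counting exhaustively, 89 partitions satisfy the conditions.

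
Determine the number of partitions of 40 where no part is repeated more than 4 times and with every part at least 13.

10

They are:
40
27, 13
26, 14
25, 15
24, 16
23, 17
22, 18
21, 19
20, 20
14, 13, 13
That's 10 in total.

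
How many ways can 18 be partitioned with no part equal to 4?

250

Direct enumeration gives 250 partitions.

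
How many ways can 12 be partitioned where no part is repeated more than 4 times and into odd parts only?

10

They are:
11 + 1
9 + 3
9 + 1 + 1 + 1
7 + 5
7 + 3 + 1 + 1
5 + 5 + 1 + 1
5 + 3 + 3 + 1
5 + 3 + 1 + 1 + 1 + 1
3 + 3 + 3 + 3
3 + 3 + 3 + 1 + 1 + 1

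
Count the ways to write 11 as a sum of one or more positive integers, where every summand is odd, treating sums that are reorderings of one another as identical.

12

Enumerating:
11
9+1+1
7+3+1
7+1+1+1+1
5+5+1
5+3+3
5+3+1+1+1
5+1+1+1+1+1+1
3+3+3+1+1
3+3+1+1+1+1+1
3+1+1+1+1+1+1+1+1
1+1+1+1+1+1+1+1+1+1+1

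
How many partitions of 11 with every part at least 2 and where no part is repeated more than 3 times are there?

They are:
11
9, 2
8, 3
7, 4
7, 2, 2
6, 5
6, 3, 2
5, 4, 2
5, 3, 3
5, 2, 2, 2
4, 4, 3
4, 3, 2, 2
3, 3, 3, 2

13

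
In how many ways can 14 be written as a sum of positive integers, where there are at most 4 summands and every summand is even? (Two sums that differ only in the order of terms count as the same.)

Enumerating:
14
12 + 2
10 + 4
10 + 2 + 2
8 + 6
8 + 4 + 2
8 + 2 + 2 + 2
6 + 6 + 2
6 + 4 + 4
6 + 4 + 2 + 2
4 + 4 + 4 + 2

11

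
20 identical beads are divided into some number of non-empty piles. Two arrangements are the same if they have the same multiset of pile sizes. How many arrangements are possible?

627

Counting exhaustively, 627 partitions satisfy the conditions.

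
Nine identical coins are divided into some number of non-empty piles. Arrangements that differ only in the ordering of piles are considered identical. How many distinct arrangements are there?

30

A partial list (first 12 by largest part):
9
8, 1
7, 2
7, 1, 1
6, 3
6, 2, 1
6, 1, 1, 1
5, 4
5, 3, 1
5, 2, 2
5, 2, 1, 1
5, 1, 1, 1, 1
…and 18 more, for 30 total.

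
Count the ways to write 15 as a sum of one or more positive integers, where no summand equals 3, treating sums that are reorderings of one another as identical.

99

Direct enumeration gives 99 partitions.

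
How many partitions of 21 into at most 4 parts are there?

There are 120 such partitions.

120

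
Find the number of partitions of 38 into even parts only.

490

Direct enumeration gives 490 partitions.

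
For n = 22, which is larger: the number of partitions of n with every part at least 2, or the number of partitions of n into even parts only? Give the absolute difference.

154

Partitions of 22 with every part at least 2: 210.
Partitions of 22 into even parts only: 56.
|210 − 56| = 154.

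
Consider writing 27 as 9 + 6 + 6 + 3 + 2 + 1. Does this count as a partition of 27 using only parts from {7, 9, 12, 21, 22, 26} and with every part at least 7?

The parts sum to 27, and the condition 'each summand belongs to {7, 9, 12, 21, 22, 26}' is violated.

No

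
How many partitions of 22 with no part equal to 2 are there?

375

Enumerating by decreasing first part gives 375 partitions in all.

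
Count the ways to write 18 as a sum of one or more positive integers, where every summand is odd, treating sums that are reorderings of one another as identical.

46

A partial list (first 12 by largest part):
17, 1
15, 3
15, 1, 1, 1
13, 5
13, 3, 1, 1
13, 1, 1, 1, 1, 1
11, 7
11, 5, 1, 1
11, 3, 3, 1
11, 3, 1, 1, 1, 1
11, 1, 1, 1, 1, 1, 1, 1
9, 9
…and 34 more, for 46 total.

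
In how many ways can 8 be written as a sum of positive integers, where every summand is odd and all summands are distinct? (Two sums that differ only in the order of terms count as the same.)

Listing the qualifying partitions of 8:
7, 1
5, 3
Counting gives 2.

2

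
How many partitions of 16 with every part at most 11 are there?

Enumerating by decreasing first part gives 219 partitions in all.

219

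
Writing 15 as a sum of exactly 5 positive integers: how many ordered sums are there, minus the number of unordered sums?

Compositions: C(14,4) = 1001.
Unordered (partitions into 5 parts): 30.
Difference: 1001 − 30 = 971.

971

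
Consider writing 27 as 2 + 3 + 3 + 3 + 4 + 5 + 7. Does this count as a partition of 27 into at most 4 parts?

The parts sum to 27, and the condition 'there are at most 4 summands' is violated.

No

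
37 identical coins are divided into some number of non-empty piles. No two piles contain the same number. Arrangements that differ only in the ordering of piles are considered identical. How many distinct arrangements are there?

A full systematic count gives 760.

760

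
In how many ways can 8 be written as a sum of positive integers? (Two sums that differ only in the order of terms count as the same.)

The partitions of 8 that satisfy the conditions:
8
7 + 1
6 + 2
6 + 1 + 1
5 + 3
5 + 2 + 1
5 + 1 + 1 + 1
4 + 4
4 + 3 + 1
4 + 2 + 2
4 + 2 + 1 + 1
4 + 1 + 1 + 1 + 1
3 + 3 + 2
3 + 3 + 1 + 1
3 + 2 + 2 + 1
3 + 2 + 1 + 1 + 1
3 + 1 + 1 + 1 + 1 + 1
2 + 2 + 2 + 2
2 + 2 + 2 + 1 + 1
2 + 2 + 1 + 1 + 1 + 1
2 + 1 + 1 + 1 + 1 + 1 + 1
1 + 1 + 1 + 1 + 1 + 1 + 1 + 1

22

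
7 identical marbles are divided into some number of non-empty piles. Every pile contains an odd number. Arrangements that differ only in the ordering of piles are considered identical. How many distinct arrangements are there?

5

They are:
7
5, 1, 1
3, 3, 1
3, 1, 1, 1, 1
1, 1, 1, 1, 1, 1, 1
Counting gives 5.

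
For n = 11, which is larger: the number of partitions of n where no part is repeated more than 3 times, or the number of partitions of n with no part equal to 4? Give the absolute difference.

Partitions of 11 where no part is repeated more than 3 times: 38.
Partitions of 11 with no part equal to 4: 41.
|38 − 41| = 3.

3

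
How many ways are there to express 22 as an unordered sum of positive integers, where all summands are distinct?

89

Enumerating by decreasing first part gives 89 partitions in all.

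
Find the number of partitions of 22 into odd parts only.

89

Counting exhaustively, 89 partitions satisfy the conditions.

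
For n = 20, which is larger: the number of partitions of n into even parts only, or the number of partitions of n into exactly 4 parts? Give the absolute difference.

Partitions of 20 into even parts only: 42.
Partitions of 20 into exactly 4 parts: 64.
|42 − 64| = 22.

22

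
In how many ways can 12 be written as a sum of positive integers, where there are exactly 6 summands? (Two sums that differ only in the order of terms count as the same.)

Enumerating:
7 + 1 + 1 + 1 + 1 + 1
6 + 2 + 1 + 1 + 1 + 1
5 + 3 + 1 + 1 + 1 + 1
5 + 2 + 2 + 1 + 1 + 1
4 + 4 + 1 + 1 + 1 + 1
4 + 3 + 2 + 1 + 1 + 1
4 + 2 + 2 + 2 + 1 + 1
3 + 3 + 3 + 1 + 1 + 1
3 + 3 + 2 + 2 + 1 + 1
3 + 2 + 2 + 2 + 2 + 1
2 + 2 + 2 + 2 + 2 + 2
Counting gives 11.

11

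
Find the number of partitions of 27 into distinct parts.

192

Counting exhaustively, 192 partitions satisfy the conditions.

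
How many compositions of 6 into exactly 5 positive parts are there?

5

By stars and bars with positive parts, the count is C(5,4) = 5.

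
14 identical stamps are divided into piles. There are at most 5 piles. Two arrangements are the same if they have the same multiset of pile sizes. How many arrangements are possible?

70

There are too many to list fully; the first 12 (by largest part) are:
14
13+1
12+2
12+1+1
11+3
11+2+1
11+1+1+1
10+4
10+3+1
10+2+2
10+2+1+1
10+1+1+1+1
…and 58 more, for 70 total.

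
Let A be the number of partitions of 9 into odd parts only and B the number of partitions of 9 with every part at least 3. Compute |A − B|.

4

Partitions of 9 into odd parts only: 8.
Partitions of 9 with every part at least 3: 4.
|8 − 4| = 4.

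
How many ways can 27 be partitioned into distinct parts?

Direct enumeration gives 192 partitions.

192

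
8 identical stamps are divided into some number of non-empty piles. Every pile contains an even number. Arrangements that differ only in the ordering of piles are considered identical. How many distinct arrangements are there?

5

Enumerating:
8
6, 2
4, 4
4, 2, 2
2, 2, 2, 2
Counting gives 5.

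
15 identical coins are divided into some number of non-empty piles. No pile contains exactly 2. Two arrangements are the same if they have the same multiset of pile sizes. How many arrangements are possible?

A full systematic count gives 75.

75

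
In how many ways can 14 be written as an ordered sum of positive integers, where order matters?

8192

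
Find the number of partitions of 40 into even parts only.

627

Enumerating by decreasing first part gives 627 partitions in all.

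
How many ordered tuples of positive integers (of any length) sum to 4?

8

The number of compositions of n is 2^(n−1); here 2^3 = 8.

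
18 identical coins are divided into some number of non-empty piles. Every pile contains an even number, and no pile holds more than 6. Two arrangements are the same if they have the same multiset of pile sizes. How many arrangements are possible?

They are:
6+6+6
6+6+4+2
6+6+2+2+2
6+4+4+4
6+4+4+2+2
6+4+2+2+2+2
6+2+2+2+2+2+2
4+4+4+4+2
4+4+4+2+2+2
4+4+2+2+2+2+2
4+2+2+2+2+2+2+2
2+2+2+2+2+2+2+2+2
That's 12 in total.

12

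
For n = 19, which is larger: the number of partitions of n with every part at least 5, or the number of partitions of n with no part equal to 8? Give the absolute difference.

Partitions of 19 with every part at least 5: 10.
Partitions of 19 with no part equal to 8: 434.
|10 − 434| = 424.

424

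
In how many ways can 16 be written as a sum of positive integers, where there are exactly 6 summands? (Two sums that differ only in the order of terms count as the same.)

A partial list (first 12 by largest part):
11 + 1 + 1 + 1 + 1 + 1
10 + 2 + 1 + 1 + 1 + 1
9 + 3 + 1 + 1 + 1 + 1
9 + 2 + 2 + 1 + 1 + 1
8 + 4 + 1 + 1 + 1 + 1
8 + 3 + 2 + 1 + 1 + 1
8 + 2 + 2 + 2 + 1 + 1
7 + 5 + 1 + 1 + 1 + 1
7 + 4 + 2 + 1 + 1 + 1
7 + 3 + 3 + 1 + 1 + 1
7 + 3 + 2 + 2 + 1 + 1
7 + 2 + 2 + 2 + 2 + 1
…and 23 more, for 35 total.

35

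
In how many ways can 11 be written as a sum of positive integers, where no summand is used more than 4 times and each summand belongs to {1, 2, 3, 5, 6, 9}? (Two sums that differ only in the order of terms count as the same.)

22

Enumerating:
9, 2
9, 1, 1
6, 5
6, 3, 2
6, 3, 1, 1
6, 2, 2, 1
6, 2, 1, 1, 1
5, 5, 1
5, 3, 3
5, 3, 2, 1
5, 3, 1, 1, 1
5, 2, 2, 2
5, 2, 2, 1, 1
5, 2, 1, 1, 1, 1
3, 3, 3, 2
3, 3, 3, 1, 1
3, 3, 2, 2, 1
3, 3, 2, 1, 1, 1
3, 2, 2, 2, 2
3, 2, 2, 2, 1, 1
3, 2, 2, 1, 1, 1, 1
2, 2, 2, 2, 1, 1, 1
That's 22 in total.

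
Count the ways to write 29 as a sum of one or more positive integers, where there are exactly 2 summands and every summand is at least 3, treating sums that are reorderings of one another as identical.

Enumerating:
3, 26
4, 25
5, 24
6, 23
7, 22
8, 21
9, 20
10, 19
11, 18
12, 17
13, 16
14, 15

12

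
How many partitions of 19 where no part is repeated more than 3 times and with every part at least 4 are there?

18

Listing the qualifying partitions of 19:
19
15, 4
14, 5
13, 6
12, 7
11, 8
11, 4, 4
10, 9
10, 5, 4
9, 6, 4
9, 5, 5
8, 7, 4
8, 6, 5
7, 7, 5
7, 6, 6
7, 4, 4, 4
6, 5, 4, 4
5, 5, 5, 4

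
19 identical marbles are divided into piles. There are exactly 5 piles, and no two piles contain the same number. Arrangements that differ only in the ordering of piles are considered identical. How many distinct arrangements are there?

5

The partitions of 19 that satisfy the conditions:
9 + 4 + 3 + 2 + 1
8 + 5 + 3 + 2 + 1
7 + 6 + 3 + 2 + 1
7 + 5 + 4 + 2 + 1
6 + 5 + 4 + 3 + 1
Counting gives 5.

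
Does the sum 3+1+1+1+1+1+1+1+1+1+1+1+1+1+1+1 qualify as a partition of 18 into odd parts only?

Yes

The parts sum to 18, and the condition 'every summand is odd' holds.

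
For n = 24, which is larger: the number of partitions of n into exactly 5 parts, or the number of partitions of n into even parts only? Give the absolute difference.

Partitions of 24 into exactly 5 parts: 164.
Partitions of 24 into even parts only: 77.
|164 − 77| = 87.

87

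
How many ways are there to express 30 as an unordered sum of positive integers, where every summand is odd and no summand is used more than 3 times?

100

Counting exhaustively, 100 partitions satisfy the conditions.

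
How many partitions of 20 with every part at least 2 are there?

Systematic enumeration (by largest part, then next-largest, …) yields 137.

137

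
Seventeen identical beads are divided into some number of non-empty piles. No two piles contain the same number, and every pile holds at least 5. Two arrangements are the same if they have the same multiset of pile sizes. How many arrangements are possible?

5

They are:
17
12,5
11,6
10,7
9,8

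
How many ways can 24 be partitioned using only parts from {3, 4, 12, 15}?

7

Listing the qualifying partitions of 24:
3, 3, 3, 15
12, 12
4, 4, 4, 12
3, 3, 3, 3, 12
4, 4, 4, 4, 4, 4
3, 3, 3, 3, 4, 4, 4
3, 3, 3, 3, 3, 3, 3, 3
That's 7 in total.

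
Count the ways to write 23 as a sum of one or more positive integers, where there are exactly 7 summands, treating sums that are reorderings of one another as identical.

There are 164 such partitions.

164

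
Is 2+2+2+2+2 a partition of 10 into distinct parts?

No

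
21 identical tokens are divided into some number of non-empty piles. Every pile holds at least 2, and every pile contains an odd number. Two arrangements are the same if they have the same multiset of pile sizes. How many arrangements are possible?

12

The partitions of 21 that satisfy the conditions:
21
15+3+3
13+5+3
11+7+3
11+5+5
9+9+3
9+7+5
9+3+3+3+3
7+7+7
7+5+3+3+3
5+5+5+3+3
3+3+3+3+3+3+3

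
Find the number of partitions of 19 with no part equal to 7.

There are 413 such partitions.

413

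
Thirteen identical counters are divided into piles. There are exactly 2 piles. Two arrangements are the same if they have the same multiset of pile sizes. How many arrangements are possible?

The partitions of 13 that satisfy the conditions:
12+1
11+2
10+3
9+4
8+5
7+6

6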